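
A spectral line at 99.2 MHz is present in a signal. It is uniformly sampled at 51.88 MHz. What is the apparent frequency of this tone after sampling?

99.2 MHz mod fs = 47.32 MHz.
47.32 MHz > fs/2 = 25.94 MHz, folds to fs − 47.32 MHz = 4.56 MHz.

4.56 MHz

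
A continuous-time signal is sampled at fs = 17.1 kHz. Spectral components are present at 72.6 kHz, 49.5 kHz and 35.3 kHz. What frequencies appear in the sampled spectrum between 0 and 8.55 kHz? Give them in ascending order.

1.1 kHz, 1.8 kHz, 4.2 kHz

fs/2 = 8.55 kHz.
72.6 kHz mod fs = 4.2 kHz.
4.2 kHz ≤ fs/2 = 8.55 kHz, appears at 4.2 kHz.
49.5 kHz mod fs = 15.3 kHz.
15.3 kHz > fs/2 = 8.55 kHz, folds to fs − 15.3 kHz = 1.8 kHz.
35.3 kHz mod fs = 1.1 kHz.
1.1 kHz ≤ fs/2 = 8.55 kHz, appears at 1.1 kHz.
Distinct values: {1.1 kHz, 1.8 kHz, 4.2 kHz}.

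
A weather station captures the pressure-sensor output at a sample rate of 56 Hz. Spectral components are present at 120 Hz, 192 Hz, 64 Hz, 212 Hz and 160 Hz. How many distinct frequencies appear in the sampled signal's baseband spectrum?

3

fs/2 = 28 Hz.
120 Hz mod fs = 8 Hz.
8 Hz ≤ fs/2 = 28 Hz, appears at 8 Hz.
192 Hz mod fs = 24 Hz.
24 Hz ≤ fs/2 = 28 Hz, appears at 24 Hz.
64 Hz mod fs = 8 Hz.
8 Hz ≤ fs/2 = 28 Hz, appears at 8 Hz.
212 Hz mod fs = 44 Hz.
44 Hz > fs/2 = 28 Hz, folds to fs − 44 Hz = 12 Hz.
160 Hz mod fs = 48 Hz.
48 Hz > fs/2 = 28 Hz, folds to fs − 48 Hz = 8 Hz.
Distinct values: {8 Hz, 12 Hz, 24 Hz} → 3.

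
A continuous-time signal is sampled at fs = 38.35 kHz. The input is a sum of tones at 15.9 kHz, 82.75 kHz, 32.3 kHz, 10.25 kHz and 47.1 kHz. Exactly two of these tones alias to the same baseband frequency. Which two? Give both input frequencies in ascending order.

fs/2 = 19.175 kHz.
15.9 kHz ≤ fs/2 = 19.175 kHz, passes unchanged.
82.75 kHz mod fs = 6.05 kHz.
6.05 kHz ≤ fs/2 = 19.175 kHz, appears at 6.05 kHz.
32.3 kHz > fs/2 = 19.175 kHz, folds to fs − 32.3 kHz = 6.05 kHz.
10.25 kHz ≤ fs/2 = 19.175 kHz, passes unchanged.
47.1 kHz mod fs = 8.75 kHz.
8.75 kHz ≤ fs/2 = 19.175 kHz, appears at 8.75 kHz.
32.3 kHz and 82.75 kHz both map to 6.05 kHz.

32.3 kHz, 82.75 kHz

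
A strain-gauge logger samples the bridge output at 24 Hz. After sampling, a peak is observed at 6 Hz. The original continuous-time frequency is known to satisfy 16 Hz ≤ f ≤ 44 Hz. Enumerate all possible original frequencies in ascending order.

18 Hz, 30 Hz, 42 Hz

Frequencies that alias to 6 Hz are k·fs ± 6 Hz for integer k ≥ 0.
k=0: 6 Hz.
k=1: 18 Hz, 30 Hz.
k=2: 42 Hz, 54 Hz.
k=3: 66 Hz, 78 Hz.
Within [16 Hz, 44 Hz]: 18 Hz, 30 Hz, 42 Hz.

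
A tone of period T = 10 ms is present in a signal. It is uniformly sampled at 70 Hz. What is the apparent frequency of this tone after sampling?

30 Hz

T = 10 ms → f = 1/T = 100 Hz.
100 Hz mod fs = 30 Hz.
30 Hz ≤ fs/2 = 35 Hz, appears at 30 Hz.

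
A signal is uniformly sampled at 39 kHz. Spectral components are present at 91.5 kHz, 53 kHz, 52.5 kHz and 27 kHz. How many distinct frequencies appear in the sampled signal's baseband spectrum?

fs/2 = 19.5 kHz.
91.5 kHz mod fs = 13.5 kHz.
13.5 kHz ≤ fs/2 = 19.5 kHz, appears at 13.5 kHz.
53 kHz mod fs = 14 kHz.
14 kHz ≤ fs/2 = 19.5 kHz, appears at 14 kHz.
52.5 kHz mod fs = 13.5 kHz.
13.5 kHz ≤ fs/2 = 19.5 kHz, appears at 13.5 kHz.
27 kHz > fs/2 = 19.5 kHz, folds to fs − 27 kHz = 12 kHz.
Distinct values: {12 kHz, 13.5 kHz, 14 kHz} → 3.

3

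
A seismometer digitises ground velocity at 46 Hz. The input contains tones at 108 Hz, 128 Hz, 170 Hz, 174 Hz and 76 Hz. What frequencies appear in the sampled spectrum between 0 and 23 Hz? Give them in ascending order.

10 Hz, 14 Hz, 16 Hz

fs/2 = 23 Hz.
108 Hz mod fs = 16 Hz.
16 Hz ≤ fs/2 = 23 Hz, appears at 16 Hz.
128 Hz mod fs = 36 Hz.
36 Hz > fs/2 = 23 Hz, folds to fs − 36 Hz = 10 Hz.
170 Hz mod fs = 32 Hz.
32 Hz > fs/2 = 23 Hz, folds to fs − 32 Hz = 14 Hz.
174 Hz mod fs = 36 Hz.
36 Hz > fs/2 = 23 Hz, folds to fs − 36 Hz = 10 Hz.
76 Hz mod fs = 30 Hz.
30 Hz > fs/2 = 23 Hz, folds to fs − 30 Hz = 16 Hz.
Distinct values: {10 Hz, 14 Hz, 16 Hz}.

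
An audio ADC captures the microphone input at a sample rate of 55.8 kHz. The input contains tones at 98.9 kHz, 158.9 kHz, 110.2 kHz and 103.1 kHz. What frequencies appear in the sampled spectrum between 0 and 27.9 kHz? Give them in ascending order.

1.4 kHz, 8.5 kHz, 12.7 kHz

fs/2 = 27.9 kHz.
98.9 kHz mod fs = 43.1 kHz.
43.1 kHz > fs/2 = 27.9 kHz, folds to fs − 43.1 kHz = 12.7 kHz.
158.9 kHz mod fs = 47.3 kHz.
47.3 kHz > fs/2 = 27.9 kHz, folds to fs − 47.3 kHz = 8.5 kHz.
110.2 kHz mod fs = 54.4 kHz.
54.4 kHz > fs/2 = 27.9 kHz, folds to fs − 54.4 kHz = 1.4 kHz.
103.1 kHz mod fs = 47.3 kHz.
47.3 kHz > fs/2 = 27.9 kHz, folds to fs − 47.3 kHz = 8.5 kHz.
Distinct values: {1.4 kHz, 8.5 kHz, 12.7 kHz}.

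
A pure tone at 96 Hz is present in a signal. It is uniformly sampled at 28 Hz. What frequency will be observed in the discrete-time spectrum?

12 Hz

96 Hz mod fs = 12 Hz.
12 Hz ≤ fs/2 = 14 Hz, appears at 12 Hz.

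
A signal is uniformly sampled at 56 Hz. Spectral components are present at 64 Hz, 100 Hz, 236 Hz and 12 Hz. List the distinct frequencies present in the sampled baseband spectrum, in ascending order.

fs/2 = 28 Hz.
64 Hz mod fs = 8 Hz.
8 Hz ≤ fs/2 = 28 Hz, appears at 8 Hz.
100 Hz mod fs = 44 Hz.
44 Hz > fs/2 = 28 Hz, folds to fs − 44 Hz = 12 Hz.
236 Hz mod fs = 12 Hz.
12 Hz ≤ fs/2 = 28 Hz, appears at 12 Hz.
12 Hz ≤ fs/2 = 28 Hz, passes unchanged.
Distinct values: {8 Hz, 12 Hz}.

8 Hz, 12 Hz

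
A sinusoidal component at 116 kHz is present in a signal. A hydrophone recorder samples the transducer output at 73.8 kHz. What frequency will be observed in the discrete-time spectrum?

31.6 kHz

116 kHz mod fs = 42.2 kHz.
42.2 kHz > fs/2 = 36.9 kHz, folds to fs − 42.2 kHz = 31.6 kHz.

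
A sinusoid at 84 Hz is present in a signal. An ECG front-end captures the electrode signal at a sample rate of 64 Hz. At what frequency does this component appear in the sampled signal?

84 Hz mod fs = 20 Hz.
20 Hz ≤ fs/2 = 32 Hz, appears at 20 Hz.

20 Hz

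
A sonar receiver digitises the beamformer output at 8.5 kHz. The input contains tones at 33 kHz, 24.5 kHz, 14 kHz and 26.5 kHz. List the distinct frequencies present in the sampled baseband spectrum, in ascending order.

1 kHz, 3 kHz

fs/2 = 4.25 kHz.
33 kHz mod fs = 7.5 kHz.
7.5 kHz > fs/2 = 4.25 kHz, folds to fs − 7.5 kHz = 1 kHz.
24.5 kHz mod fs = 7.5 kHz.
7.5 kHz > fs/2 = 4.25 kHz, folds to fs − 7.5 kHz = 1 kHz.
14 kHz mod fs = 5.5 kHz.
5.5 kHz > fs/2 = 4.25 kHz, folds to fs − 5.5 kHz = 3 kHz.
26.5 kHz mod fs = 1 kHz.
1 kHz ≤ fs/2 = 4.25 kHz, appears at 1 kHz.
Distinct values: {1 kHz, 3 kHz}.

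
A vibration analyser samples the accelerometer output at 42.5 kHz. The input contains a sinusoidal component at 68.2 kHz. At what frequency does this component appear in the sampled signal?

68.2 kHz mod fs = 25.7 kHz.
25.7 kHz > fs/2 = 21.25 kHz, folds to fs − 25.7 kHz = 16.8 kHz.

16.8 kHz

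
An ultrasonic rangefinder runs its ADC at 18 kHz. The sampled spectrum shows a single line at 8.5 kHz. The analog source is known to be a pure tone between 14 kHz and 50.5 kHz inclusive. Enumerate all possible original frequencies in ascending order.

Frequencies that alias to 8.5 kHz are k·fs ± 8.5 kHz for integer k ≥ 0.
k=0: 8.5 kHz.
k=1: 9.5 kHz, 26.5 kHz.
k=2: 27.5 kHz, 44.5 kHz.
k=3: 45.5 kHz, 62.5 kHz.
k=4: 63.5 kHz, 80.5 kHz.
Within [14 kHz, 50.5 kHz]: 26.5 kHz, 27.5 kHz, 44.5 kHz, 45.5 kHz.

26.5 kHz, 27.5 kHz, 44.5 kHz, 45.5 kHz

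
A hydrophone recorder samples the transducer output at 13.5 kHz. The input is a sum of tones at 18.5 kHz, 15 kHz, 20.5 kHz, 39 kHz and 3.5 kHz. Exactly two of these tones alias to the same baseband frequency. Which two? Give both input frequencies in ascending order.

15 kHz, 39 kHz

fs/2 = 6.75 kHz.
18.5 kHz mod fs = 5 kHz.
5 kHz ≤ fs/2 = 6.75 kHz, appears at 5 kHz.
15 kHz mod fs = 1.5 kHz.
1.5 kHz ≤ fs/2 = 6.75 kHz, appears at 1.5 kHz.
20.5 kHz mod fs = 7 kHz.
7 kHz > fs/2 = 6.75 kHz, folds to fs − 7 kHz = 6.5 kHz.
39 kHz mod fs = 12 kHz.
12 kHz > fs/2 = 6.75 kHz, folds to fs − 12 kHz = 1.5 kHz.
3.5 kHz ≤ fs/2 = 6.75 kHz, passes unchanged.
15 kHz and 39 kHz both map to 1.5 kHz.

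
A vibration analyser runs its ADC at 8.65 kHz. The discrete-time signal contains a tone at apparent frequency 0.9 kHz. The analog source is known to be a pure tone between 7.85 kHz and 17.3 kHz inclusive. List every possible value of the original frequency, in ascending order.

Frequencies that alias to 0.9 kHz are k·fs ± 0.9 kHz for integer k ≥ 0.
k=0: 0.9 kHz.
k=1: 7.75 kHz, 9.55 kHz.
k=2: 16.4 kHz, 18.2 kHz.
k=3: 25.05 kHz, 26.85 kHz.
Within [7.85 kHz, 17.3 kHz]: 9.55 kHz, 16.4 kHz.

9.55 kHz, 16.4 kHz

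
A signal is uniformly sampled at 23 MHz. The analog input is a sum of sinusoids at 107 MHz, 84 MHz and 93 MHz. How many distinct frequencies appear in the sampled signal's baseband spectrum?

fs/2 = 11.5 MHz.
107 MHz mod fs = 15 MHz.
15 MHz > fs/2 = 11.5 MHz, folds to fs − 15 MHz = 8 MHz.
84 MHz mod fs = 15 MHz.
15 MHz > fs/2 = 11.5 MHz, folds to fs − 15 MHz = 8 MHz.
93 MHz mod fs = 1 MHz.
1 MHz ≤ fs/2 = 11.5 MHz, appears at 1 MHz.
Distinct values: {1 MHz, 8 MHz} → 2.

2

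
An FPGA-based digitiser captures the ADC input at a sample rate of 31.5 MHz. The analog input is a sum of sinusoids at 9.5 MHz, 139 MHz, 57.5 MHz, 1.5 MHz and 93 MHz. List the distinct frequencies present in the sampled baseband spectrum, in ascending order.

1.5 MHz, 5.5 MHz, 9.5 MHz, 13 MHz

fs/2 = 15.75 MHz.
9.5 MHz ≤ fs/2 = 15.75 MHz, passes unchanged.
139 MHz mod fs = 13 MHz.
13 MHz ≤ fs/2 = 15.75 MHz, appears at 13 MHz.
57.5 MHz mod fs = 26 MHz.
26 MHz > fs/2 = 15.75 MHz, folds to fs − 26 MHz = 5.5 MHz.
1.5 MHz ≤ fs/2 = 15.75 MHz, passes unchanged.
93 MHz mod fs = 30 MHz.
30 MHz > fs/2 = 15.75 MHz, folds to fs − 30 MHz = 1.5 MHz.
Distinct values: {1.5 MHz, 5.5 MHz, 9.5 MHz, 13 MHz}.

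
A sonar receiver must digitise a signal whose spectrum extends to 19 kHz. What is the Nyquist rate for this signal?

38 kHz

Nyquist rate = 2 × 19 kHz = 38 kHz.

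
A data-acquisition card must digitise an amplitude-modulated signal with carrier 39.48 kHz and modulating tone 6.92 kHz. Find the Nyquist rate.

92.8 kHz

AM sidebands sit at fc ± fm = 32.56 kHz and 46.4 kHz.
Highest-frequency component: 46.4 kHz.
Nyquist rate = 2 × 46.4 kHz = 92.8 kHz.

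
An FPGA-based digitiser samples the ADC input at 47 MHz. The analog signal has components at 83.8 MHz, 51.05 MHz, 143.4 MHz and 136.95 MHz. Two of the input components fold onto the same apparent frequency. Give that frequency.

4.05 MHz

fs/2 = 23.5 MHz.
83.8 MHz mod fs = 36.8 MHz.
36.8 MHz > fs/2 = 23.5 MHz, folds to fs − 36.8 MHz = 10.2 MHz.
51.05 MHz mod fs = 4.05 MHz.
4.05 MHz ≤ fs/2 = 23.5 MHz, appears at 4.05 MHz.
143.4 MHz mod fs = 2.4 MHz.
2.4 MHz ≤ fs/2 = 23.5 MHz, appears at 2.4 MHz.
136.95 MHz mod fs = 42.95 MHz.
42.95 MHz > fs/2 = 23.5 MHz, folds to fs − 42.95 MHz = 4.05 MHz.
51.05 MHz and 136.95 MHz both map to 4.05 MHz.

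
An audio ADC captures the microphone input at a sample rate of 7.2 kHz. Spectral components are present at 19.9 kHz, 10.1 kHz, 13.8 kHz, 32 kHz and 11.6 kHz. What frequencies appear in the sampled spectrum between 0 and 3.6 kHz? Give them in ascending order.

fs/2 = 3.6 kHz.
19.9 kHz mod fs = 5.5 kHz.
5.5 kHz > fs/2 = 3.6 kHz, folds to fs − 5.5 kHz = 1.7 kHz.
10.1 kHz mod fs = 2.9 kHz.
2.9 kHz ≤ fs/2 = 3.6 kHz, appears at 2.9 kHz.
13.8 kHz mod fs = 6.6 kHz.
6.6 kHz > fs/2 = 3.6 kHz, folds to fs − 6.6 kHz = 0.6 kHz.
32 kHz mod fs = 3.2 kHz.
3.2 kHz ≤ fs/2 = 3.6 kHz, appears at 3.2 kHz.
11.6 kHz mod fs = 4.4 kHz.
4.4 kHz > fs/2 = 3.6 kHz, folds to fs − 4.4 kHz = 2.8 kHz.
Distinct values: {0.6 kHz, 1.7 kHz, 2.8 kHz, 2.9 kHz, 3.2 kHz}.

0.6 kHz, 1.7 kHz, 2.8 kHz, 2.9 kHz, 3.2 kHz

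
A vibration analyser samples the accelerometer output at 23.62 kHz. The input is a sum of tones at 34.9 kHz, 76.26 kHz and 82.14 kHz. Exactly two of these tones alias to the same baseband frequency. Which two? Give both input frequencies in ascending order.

34.9 kHz, 82.14 kHz

fs/2 = 11.81 kHz.
34.9 kHz mod fs = 11.28 kHz.
11.28 kHz ≤ fs/2 = 11.81 kHz, appears at 11.28 kHz.
76.26 kHz mod fs = 5.4 kHz.
5.4 kHz ≤ fs/2 = 11.81 kHz, appears at 5.4 kHz.
82.14 kHz mod fs = 11.28 kHz.
11.28 kHz ≤ fs/2 = 11.81 kHz, appears at 11.28 kHz.
34.9 kHz and 82.14 kHz both map to 11.28 kHz.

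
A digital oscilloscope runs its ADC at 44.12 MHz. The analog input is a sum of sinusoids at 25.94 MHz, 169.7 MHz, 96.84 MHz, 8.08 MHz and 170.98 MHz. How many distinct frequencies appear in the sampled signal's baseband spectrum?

5

fs/2 = 22.06 MHz.
25.94 MHz > fs/2 = 22.06 MHz, folds to fs − 25.94 MHz = 18.18 MHz.
169.7 MHz mod fs = 37.34 MHz.
37.34 MHz > fs/2 = 22.06 MHz, folds to fs − 37.34 MHz = 6.78 MHz.
96.84 MHz mod fs = 8.6 MHz.
8.6 MHz ≤ fs/2 = 22.06 MHz, appears at 8.6 MHz.
8.08 MHz ≤ fs/2 = 22.06 MHz, passes unchanged.
170.98 MHz mod fs = 38.62 MHz.
38.62 MHz > fs/2 = 22.06 MHz, folds to fs − 38.62 MHz = 5.5 MHz.
Distinct values: {5.5 MHz, 6.78 MHz, 8.08 MHz, 8.6 MHz, 18.18 MHz} → 5.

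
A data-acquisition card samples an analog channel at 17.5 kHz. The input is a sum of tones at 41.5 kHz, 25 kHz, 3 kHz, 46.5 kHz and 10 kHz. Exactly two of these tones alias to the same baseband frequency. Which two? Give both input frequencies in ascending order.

10 kHz, 25 kHz

fs/2 = 8.75 kHz.
41.5 kHz mod fs = 6.5 kHz.
6.5 kHz ≤ fs/2 = 8.75 kHz, appears at 6.5 kHz.
25 kHz mod fs = 7.5 kHz.
7.5 kHz ≤ fs/2 = 8.75 kHz, appears at 7.5 kHz.
3 kHz ≤ fs/2 = 8.75 kHz, passes unchanged.
46.5 kHz mod fs = 11.5 kHz.
11.5 kHz > fs/2 = 8.75 kHz, folds to fs − 11.5 kHz = 6 kHz.
10 kHz > fs/2 = 8.75 kHz, folds to fs − 10 kHz = 7.5 kHz.
10 kHz and 25 kHz both map to 7.5 kHz.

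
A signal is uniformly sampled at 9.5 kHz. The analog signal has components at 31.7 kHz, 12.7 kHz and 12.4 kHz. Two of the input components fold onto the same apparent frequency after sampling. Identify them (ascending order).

fs/2 = 4.75 kHz.
31.7 kHz mod fs = 3.2 kHz.
3.2 kHz ≤ fs/2 = 4.75 kHz, appears at 3.2 kHz.
12.7 kHz mod fs = 3.2 kHz.
3.2 kHz ≤ fs/2 = 4.75 kHz, appears at 3.2 kHz.
12.4 kHz mod fs = 2.9 kHz.
2.9 kHz ≤ fs/2 = 4.75 kHz, appears at 2.9 kHz.
12.7 kHz and 31.7 kHz both map to 3.2 kHz.

12.7 kHz, 31.7 kHz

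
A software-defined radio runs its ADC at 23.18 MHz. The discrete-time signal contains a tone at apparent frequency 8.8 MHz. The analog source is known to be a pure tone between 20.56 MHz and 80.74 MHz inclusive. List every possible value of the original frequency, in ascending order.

Frequencies that alias to 8.8 MHz are k·fs ± 8.8 MHz for integer k ≥ 0.
k=0: 8.8 MHz.
k=1: 14.38 MHz, 31.98 MHz.
k=2: 37.56 MHz, 55.16 MHz.
k=3: 60.74 MHz, 78.34 MHz.
k=4: 83.92 MHz, 101.52 MHz.
Within [20.56 MHz, 80.74 MHz]: 31.98 MHz, 37.56 MHz, 55.16 MHz, 60.74 MHz, 78.34 MHz.

31.98 MHz, 37.56 MHz, 55.16 MHz, 60.74 MHz, 78.34 MHz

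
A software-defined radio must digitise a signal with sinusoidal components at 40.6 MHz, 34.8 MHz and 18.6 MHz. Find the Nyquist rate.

81.2 MHz

Highest-frequency component: 40.6 MHz.
Nyquist rate = 2 × 40.6 MHz = 81.2 MHz.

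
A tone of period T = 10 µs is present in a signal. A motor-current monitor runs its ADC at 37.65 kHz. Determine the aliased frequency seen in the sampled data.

12.95 kHz

T = 10 µs → f = 1/T = 100 kHz.
100 kHz mod fs = 24.7 kHz.
24.7 kHz > fs/2 = 18.825 kHz, folds to fs − 24.7 kHz = 12.95 kHz.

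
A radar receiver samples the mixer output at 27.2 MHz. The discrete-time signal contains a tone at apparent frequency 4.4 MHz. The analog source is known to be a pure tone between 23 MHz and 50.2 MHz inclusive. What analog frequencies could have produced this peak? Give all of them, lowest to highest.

Frequencies that alias to 4.4 MHz are k·fs ± 4.4 MHz for integer k ≥ 0.
k=0: 4.4 MHz.
k=1: 22.8 MHz, 31.6 MHz.
k=2: 50 MHz, 58.8 MHz.
k=3: 77.2 MHz, 86 MHz.
Within [23 MHz, 50.2 MHz]: 31.6 MHz, 50 MHz.

31.6 MHz, 50 MHz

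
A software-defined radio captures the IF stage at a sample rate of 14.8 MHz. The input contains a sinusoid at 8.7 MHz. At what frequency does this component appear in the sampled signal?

8.7 MHz > fs/2 = 7.4 MHz, folds to fs − 8.7 MHz = 6.1 MHz.

6.1 MHz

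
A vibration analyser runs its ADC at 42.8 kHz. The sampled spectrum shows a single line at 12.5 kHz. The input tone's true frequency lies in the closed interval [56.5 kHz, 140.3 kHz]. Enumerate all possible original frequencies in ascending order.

Frequencies that alias to 12.5 kHz are k·fs ± 12.5 kHz for integer k ≥ 0.
k=0: 12.5 kHz.
k=1: 30.3 kHz, 55.3 kHz.
k=2: 73.1 kHz, 98.1 kHz.
k=3: 115.9 kHz, 140.9 kHz.
k=4: 158.7 kHz, 183.7 kHz.
Within [56.5 kHz, 140.3 kHz]: 73.1 kHz, 98.1 kHz, 115.9 kHz.

73.1 kHz, 98.1 kHz, 115.9 kHz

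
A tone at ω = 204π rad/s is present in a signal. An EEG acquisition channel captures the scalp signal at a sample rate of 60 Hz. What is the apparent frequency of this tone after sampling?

18 Hz

ω = 204π rad/s → f = ω/(2π) = 102 Hz.
102 Hz mod fs = 42 Hz.
42 Hz > fs/2 = 30 Hz, folds to fs − 42 Hz = 18 Hz.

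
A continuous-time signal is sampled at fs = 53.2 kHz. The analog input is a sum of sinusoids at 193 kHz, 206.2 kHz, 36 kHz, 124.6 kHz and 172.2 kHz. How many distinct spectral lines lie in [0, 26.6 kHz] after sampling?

5

fs/2 = 26.6 kHz.
193 kHz mod fs = 33.4 kHz.
33.4 kHz > fs/2 = 26.6 kHz, folds to fs − 33.4 kHz = 19.8 kHz.
206.2 kHz mod fs = 46.6 kHz.
46.6 kHz > fs/2 = 26.6 kHz, folds to fs − 46.6 kHz = 6.6 kHz.
36 kHz > fs/2 = 26.6 kHz, folds to fs − 36 kHz = 17.2 kHz.
124.6 kHz mod fs = 18.2 kHz.
18.2 kHz ≤ fs/2 = 26.6 kHz, appears at 18.2 kHz.
172.2 kHz mod fs = 12.6 kHz.
12.6 kHz ≤ fs/2 = 26.6 kHz, appears at 12.6 kHz.
Distinct values: {6.6 kHz, 12.6 kHz, 17.2 kHz, 18.2 kHz, 19.8 kHz} → 5.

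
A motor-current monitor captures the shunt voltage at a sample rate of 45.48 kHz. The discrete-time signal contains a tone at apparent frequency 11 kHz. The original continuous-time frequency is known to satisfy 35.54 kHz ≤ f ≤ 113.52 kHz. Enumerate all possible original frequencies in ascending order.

56.48 kHz, 79.96 kHz, 101.96 kHz

Frequencies that alias to 11 kHz are k·fs ± 11 kHz for integer k ≥ 0.
k=0: 11 kHz.
k=1: 34.48 kHz, 56.48 kHz.
k=2: 79.96 kHz, 101.96 kHz.
k=3: 125.44 kHz, 147.44 kHz.
Within [35.54 kHz, 113.52 kHz]: 56.48 kHz, 79.96 kHz, 101.96 kHz.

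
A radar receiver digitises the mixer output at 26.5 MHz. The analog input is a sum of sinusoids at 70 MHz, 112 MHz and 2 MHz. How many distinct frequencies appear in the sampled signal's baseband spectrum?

fs/2 = 13.25 MHz.
70 MHz mod fs = 17 MHz.
17 MHz > fs/2 = 13.25 MHz, folds to fs − 17 MHz = 9.5 MHz.
112 MHz mod fs = 6 MHz.
6 MHz ≤ fs/2 = 13.25 MHz, appears at 6 MHz.
2 MHz ≤ fs/2 = 13.25 MHz, passes unchanged.
Distinct values: {2 MHz, 6 MHz, 9.5 MHz} → 3.

3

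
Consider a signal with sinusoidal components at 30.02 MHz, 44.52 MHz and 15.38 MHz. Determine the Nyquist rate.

89.04 MHz

Highest-frequency component: 44.52 MHz.
Nyquist rate = 2 × 44.52 MHz = 89.04 MHz.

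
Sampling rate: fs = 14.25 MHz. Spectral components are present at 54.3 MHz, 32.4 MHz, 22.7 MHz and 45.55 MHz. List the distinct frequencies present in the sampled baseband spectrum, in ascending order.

fs/2 = 7.125 MHz.
54.3 MHz mod fs = 11.55 MHz.
11.55 MHz > fs/2 = 7.125 MHz, folds to fs − 11.55 MHz = 2.7 MHz.
32.4 MHz mod fs = 3.9 MHz.
3.9 MHz ≤ fs/2 = 7.125 MHz, appears at 3.9 MHz.
22.7 MHz mod fs = 8.45 MHz.
8.45 MHz > fs/2 = 7.125 MHz, folds to fs − 8.45 MHz = 5.8 MHz.
45.55 MHz mod fs = 2.8 MHz.
2.8 MHz ≤ fs/2 = 7.125 MHz, appears at 2.8 MHz.
Distinct values: {2.7 MHz, 2.8 MHz, 3.9 MHz, 5.8 MHz}.

2.7 MHz, 2.8 MHz, 3.9 MHz, 5.8 MHz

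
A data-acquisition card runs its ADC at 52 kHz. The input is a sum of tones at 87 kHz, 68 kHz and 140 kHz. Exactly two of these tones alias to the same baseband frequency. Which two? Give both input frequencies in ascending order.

fs/2 = 26 kHz.
87 kHz mod fs = 35 kHz.
35 kHz > fs/2 = 26 kHz, folds to fs − 35 kHz = 17 kHz.
68 kHz mod fs = 16 kHz.
16 kHz ≤ fs/2 = 26 kHz, appears at 16 kHz.
140 kHz mod fs = 36 kHz.
36 kHz > fs/2 = 26 kHz, folds to fs − 36 kHz = 16 kHz.
68 kHz and 140 kHz both map to 16 kHz.

68 kHz, 140 kHz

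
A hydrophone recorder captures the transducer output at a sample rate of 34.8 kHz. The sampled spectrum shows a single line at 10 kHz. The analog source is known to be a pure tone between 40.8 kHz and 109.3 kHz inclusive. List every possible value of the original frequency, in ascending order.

44.8 kHz, 59.6 kHz, 79.6 kHz, 94.4 kHz

Frequencies that alias to 10 kHz are k·fs ± 10 kHz for integer k ≥ 0.
k=0: 10 kHz.
k=1: 24.8 kHz, 44.8 kHz.
k=2: 59.6 kHz, 79.6 kHz.
k=3: 94.4 kHz, 114.4 kHz.
k=4: 129.2 kHz, 149.2 kHz.
Within [40.8 kHz, 109.3 kHz]: 44.8 kHz, 59.6 kHz, 79.6 kHz, 94.4 kHz.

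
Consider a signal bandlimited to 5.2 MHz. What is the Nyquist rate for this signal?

Nyquist rate = 2 × 5.2 MHz = 10.4 MHz.

10.4 MHz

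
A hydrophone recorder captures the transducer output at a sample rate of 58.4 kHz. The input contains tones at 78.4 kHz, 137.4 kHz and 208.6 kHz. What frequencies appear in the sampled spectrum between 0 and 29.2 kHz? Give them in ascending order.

20 kHz, 20.6 kHz, 25 kHz

fs/2 = 29.2 kHz.
78.4 kHz mod fs = 20 kHz.
20 kHz ≤ fs/2 = 29.2 kHz, appears at 20 kHz.
137.4 kHz mod fs = 20.6 kHz.
20.6 kHz ≤ fs/2 = 29.2 kHz, appears at 20.6 kHz.
208.6 kHz mod fs = 33.4 kHz.
33.4 kHz > fs/2 = 29.2 kHz, folds to fs − 33.4 kHz = 25 kHz.
Distinct values: {20 kHz, 20.6 kHz, 25 kHz}.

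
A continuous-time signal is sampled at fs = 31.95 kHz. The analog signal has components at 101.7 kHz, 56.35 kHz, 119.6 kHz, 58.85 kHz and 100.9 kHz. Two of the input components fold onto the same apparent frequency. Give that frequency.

5.05 kHz

fs/2 = 15.975 kHz.
101.7 kHz mod fs = 5.85 kHz.
5.85 kHz ≤ fs/2 = 15.975 kHz, appears at 5.85 kHz.
56.35 kHz mod fs = 24.4 kHz.
24.4 kHz > fs/2 = 15.975 kHz, folds to fs − 24.4 kHz = 7.55 kHz.
119.6 kHz mod fs = 23.75 kHz.
23.75 kHz > fs/2 = 15.975 kHz, folds to fs − 23.75 kHz = 8.2 kHz.
58.85 kHz mod fs = 26.9 kHz.
26.9 kHz > fs/2 = 15.975 kHz, folds to fs − 26.9 kHz = 5.05 kHz.
100.9 kHz mod fs = 5.05 kHz.
5.05 kHz ≤ fs/2 = 15.975 kHz, appears at 5.05 kHz.
58.85 kHz and 100.9 kHz both map to 5.05 kHz.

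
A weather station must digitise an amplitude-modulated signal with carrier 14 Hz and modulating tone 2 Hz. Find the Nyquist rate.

AM sidebands sit at fc ± fm = 12 Hz and 16 Hz.
Highest-frequency component: 16 Hz.
Nyquist rate = 2 × 16 Hz = 32 Hz.

32 Hz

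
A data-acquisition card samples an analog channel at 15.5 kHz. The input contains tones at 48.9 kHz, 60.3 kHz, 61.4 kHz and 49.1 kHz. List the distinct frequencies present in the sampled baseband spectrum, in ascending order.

fs/2 = 7.75 kHz.
48.9 kHz mod fs = 2.4 kHz.
2.4 kHz ≤ fs/2 = 7.75 kHz, appears at 2.4 kHz.
60.3 kHz mod fs = 13.8 kHz.
13.8 kHz > fs/2 = 7.75 kHz, folds to fs − 13.8 kHz = 1.7 kHz.
61.4 kHz mod fs = 14.9 kHz.
14.9 kHz > fs/2 = 7.75 kHz, folds to fs − 14.9 kHz = 0.6 kHz.
49.1 kHz mod fs = 2.6 kHz.
2.6 kHz ≤ fs/2 = 7.75 kHz, appears at 2.6 kHz.
Distinct values: {0.6 kHz, 1.7 kHz, 2.4 kHz, 2.6 kHz}.

0.6 kHz, 1.7 kHz, 2.4 kHz, 2.6 kHz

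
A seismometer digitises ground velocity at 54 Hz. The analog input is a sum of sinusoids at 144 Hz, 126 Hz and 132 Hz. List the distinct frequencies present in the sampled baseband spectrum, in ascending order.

18 Hz, 24 Hz

fs/2 = 27 Hz.
144 Hz mod fs = 36 Hz.
36 Hz > fs/2 = 27 Hz, folds to fs − 36 Hz = 18 Hz.
126 Hz mod fs = 18 Hz.
18 Hz ≤ fs/2 = 27 Hz, appears at 18 Hz.
132 Hz mod fs = 24 Hz.
24 Hz ≤ fs/2 = 27 Hz, appears at 24 Hz.
Distinct values: {18 Hz, 24 Hz}.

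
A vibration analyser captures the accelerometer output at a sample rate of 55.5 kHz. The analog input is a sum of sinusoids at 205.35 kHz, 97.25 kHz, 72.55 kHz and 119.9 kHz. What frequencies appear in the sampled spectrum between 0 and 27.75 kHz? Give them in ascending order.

8.9 kHz, 13.75 kHz, 16.65 kHz, 17.05 kHz

fs/2 = 27.75 kHz.
205.35 kHz mod fs = 38.85 kHz.
38.85 kHz > fs/2 = 27.75 kHz, folds to fs − 38.85 kHz = 16.65 kHz.
97.25 kHz mod fs = 41.75 kHz.
41.75 kHz > fs/2 = 27.75 kHz, folds to fs − 41.75 kHz = 13.75 kHz.
72.55 kHz mod fs = 17.05 kHz.
17.05 kHz ≤ fs/2 = 27.75 kHz, appears at 17.05 kHz.
119.9 kHz mod fs = 8.9 kHz.
8.9 kHz ≤ fs/2 = 27.75 kHz, appears at 8.9 kHz.
Distinct values: {8.9 kHz, 13.75 kHz, 16.65 kHz, 17.05 kHz}.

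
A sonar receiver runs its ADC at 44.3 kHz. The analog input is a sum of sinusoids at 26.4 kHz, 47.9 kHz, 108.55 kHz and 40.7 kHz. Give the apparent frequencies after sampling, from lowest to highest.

fs/2 = 22.15 kHz.
26.4 kHz > fs/2 = 22.15 kHz, folds to fs − 26.4 kHz = 17.9 kHz.
47.9 kHz mod fs = 3.6 kHz.
3.6 kHz ≤ fs/2 = 22.15 kHz, appears at 3.6 kHz.
108.55 kHz mod fs = 19.95 kHz.
19.95 kHz ≤ fs/2 = 22.15 kHz, appears at 19.95 kHz.
40.7 kHz > fs/2 = 22.15 kHz, folds to fs − 40.7 kHz = 3.6 kHz.
Distinct values: {3.6 kHz, 17.9 kHz, 19.95 kHz}.

3.6 kHz, 17.9 kHz, 19.95 kHz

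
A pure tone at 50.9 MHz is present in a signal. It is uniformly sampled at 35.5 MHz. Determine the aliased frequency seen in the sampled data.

50.9 MHz mod fs = 15.4 MHz.
15.4 MHz ≤ fs/2 = 17.75 MHz, appears at 15.4 MHz.

15.4 MHz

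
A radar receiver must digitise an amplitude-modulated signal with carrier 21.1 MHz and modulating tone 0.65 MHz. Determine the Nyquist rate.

AM sidebands sit at fc ± fm = 20.45 MHz and 21.75 MHz.
Highest-frequency component: 21.75 MHz.
Nyquist rate = 2 × 21.75 MHz = 43.5 MHz.

43.5 MHz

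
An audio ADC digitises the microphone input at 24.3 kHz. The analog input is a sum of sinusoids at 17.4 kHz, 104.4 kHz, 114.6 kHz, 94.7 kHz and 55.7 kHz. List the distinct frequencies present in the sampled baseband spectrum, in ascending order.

fs/2 = 12.15 kHz.
17.4 kHz > fs/2 = 12.15 kHz, folds to fs − 17.4 kHz = 6.9 kHz.
104.4 kHz mod fs = 7.2 kHz.
7.2 kHz ≤ fs/2 = 12.15 kHz, appears at 7.2 kHz.
114.6 kHz mod fs = 17.4 kHz.
17.4 kHz > fs/2 = 12.15 kHz, folds to fs − 17.4 kHz = 6.9 kHz.
94.7 kHz mod fs = 21.8 kHz.
21.8 kHz > fs/2 = 12.15 kHz, folds to fs − 21.8 kHz = 2.5 kHz.
55.7 kHz mod fs = 7.1 kHz.
7.1 kHz ≤ fs/2 = 12.15 kHz, appears at 7.1 kHz.
Distinct values: {2.5 kHz, 6.9 kHz, 7.1 kHz, 7.2 kHz}.

2.5 kHz, 6.9 kHz, 7.1 kHz, 7.2 kHz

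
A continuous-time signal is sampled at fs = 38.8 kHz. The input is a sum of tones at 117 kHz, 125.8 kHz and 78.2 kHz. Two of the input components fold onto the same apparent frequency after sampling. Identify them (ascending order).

78.2 kHz, 117 kHz

fs/2 = 19.4 kHz.
117 kHz mod fs = 0.6 kHz.
0.6 kHz ≤ fs/2 = 19.4 kHz, appears at 0.6 kHz.
125.8 kHz mod fs = 9.4 kHz.
9.4 kHz ≤ fs/2 = 19.4 kHz, appears at 9.4 kHz.
78.2 kHz mod fs = 0.6 kHz.
0.6 kHz ≤ fs/2 = 19.4 kHz, appears at 0.6 kHz.
78.2 kHz and 117 kHz both map to 0.6 kHz.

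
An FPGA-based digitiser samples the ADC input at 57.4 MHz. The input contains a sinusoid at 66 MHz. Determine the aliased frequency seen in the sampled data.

66 MHz mod fs = 8.6 MHz.
8.6 MHz ≤ fs/2 = 28.7 MHz, appears at 8.6 MHz.

8.6 MHz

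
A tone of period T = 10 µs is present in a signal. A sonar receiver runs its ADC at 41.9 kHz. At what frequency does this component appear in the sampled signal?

16.2 kHz

T = 10 µs → f = 1/T = 100 kHz.
100 kHz mod fs = 16.2 kHz.
16.2 kHz ≤ fs/2 = 20.95 kHz, appears at 16.2 kHz.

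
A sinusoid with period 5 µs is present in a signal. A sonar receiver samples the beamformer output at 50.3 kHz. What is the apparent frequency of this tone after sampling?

T = 5 µs → f = 1/T = 200 kHz.
200 kHz mod fs = 49.1 kHz.
49.1 kHz > fs/2 = 25.15 kHz, folds to fs − 49.1 kHz = 1.2 kHz.

1.2 kHz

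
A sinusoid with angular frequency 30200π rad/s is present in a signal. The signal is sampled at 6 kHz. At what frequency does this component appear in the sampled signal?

ω = 30200π rad/s → f = ω/(2π) = 15100 Hz = 15.1 kHz.
15.1 kHz mod fs = 3.1 kHz.
3.1 kHz > fs/2 = 3 kHz, folds to fs − 3.1 kHz = 2.9 kHz.

2.9 kHz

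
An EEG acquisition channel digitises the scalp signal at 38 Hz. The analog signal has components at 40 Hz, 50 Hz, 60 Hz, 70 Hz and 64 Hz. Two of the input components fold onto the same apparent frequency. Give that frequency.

fs/2 = 19 Hz.
40 Hz mod fs = 2 Hz.
2 Hz ≤ fs/2 = 19 Hz, appears at 2 Hz.
50 Hz mod fs = 12 Hz.
12 Hz ≤ fs/2 = 19 Hz, appears at 12 Hz.
60 Hz mod fs = 22 Hz.
22 Hz > fs/2 = 19 Hz, folds to fs − 22 Hz = 16 Hz.
70 Hz mod fs = 32 Hz.
32 Hz > fs/2 = 19 Hz, folds to fs − 32 Hz = 6 Hz.
64 Hz mod fs = 26 Hz.
26 Hz > fs/2 = 19 Hz, folds to fs − 26 Hz = 12 Hz.
50 Hz and 64 Hz both map to 12 Hz.

12 Hz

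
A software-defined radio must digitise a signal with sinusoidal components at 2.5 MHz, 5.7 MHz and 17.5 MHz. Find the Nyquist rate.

35 MHz

Highest-frequency component: 17.5 MHz.
Nyquist rate = 2 × 17.5 MHz = 35 MHz.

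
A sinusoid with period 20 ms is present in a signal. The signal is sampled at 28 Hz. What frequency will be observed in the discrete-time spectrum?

T = 20 ms → f = 1/T = 50 Hz.
50 Hz mod fs = 22 Hz.
22 Hz > fs/2 = 14 Hz, folds to fs − 22 Hz = 6 Hz.

6 Hz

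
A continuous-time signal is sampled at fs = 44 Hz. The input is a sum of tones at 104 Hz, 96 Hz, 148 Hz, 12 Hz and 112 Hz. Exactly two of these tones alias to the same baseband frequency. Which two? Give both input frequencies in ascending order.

104 Hz, 148 Hz

fs/2 = 22 Hz.
104 Hz mod fs = 16 Hz.
16 Hz ≤ fs/2 = 22 Hz, appears at 16 Hz.
96 Hz mod fs = 8 Hz.
8 Hz ≤ fs/2 = 22 Hz, appears at 8 Hz.
148 Hz mod fs = 16 Hz.
16 Hz ≤ fs/2 = 22 Hz, appears at 16 Hz.
12 Hz ≤ fs/2 = 22 Hz, passes unchanged.
112 Hz mod fs = 24 Hz.
24 Hz > fs/2 = 22 Hz, folds to fs − 24 Hz = 20 Hz.
104 Hz and 148 Hz both map to 16 Hz.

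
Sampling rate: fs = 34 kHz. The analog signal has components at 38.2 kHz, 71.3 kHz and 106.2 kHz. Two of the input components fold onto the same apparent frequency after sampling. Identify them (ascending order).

fs/2 = 17 kHz.
38.2 kHz mod fs = 4.2 kHz.
4.2 kHz ≤ fs/2 = 17 kHz, appears at 4.2 kHz.
71.3 kHz mod fs = 3.3 kHz.
3.3 kHz ≤ fs/2 = 17 kHz, appears at 3.3 kHz.
106.2 kHz mod fs = 4.2 kHz.
4.2 kHz ≤ fs/2 = 17 kHz, appears at 4.2 kHz.
38.2 kHz and 106.2 kHz both map to 4.2 kHz.

38.2 kHz, 106.2 kHz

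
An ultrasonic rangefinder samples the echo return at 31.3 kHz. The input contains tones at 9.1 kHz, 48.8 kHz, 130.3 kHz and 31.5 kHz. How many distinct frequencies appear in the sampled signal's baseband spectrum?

4

fs/2 = 15.65 kHz.
9.1 kHz ≤ fs/2 = 15.65 kHz, passes unchanged.
48.8 kHz mod fs = 17.5 kHz.
17.5 kHz > fs/2 = 15.65 kHz, folds to fs − 17.5 kHz = 13.8 kHz.
130.3 kHz mod fs = 5.1 kHz.
5.1 kHz ≤ fs/2 = 15.65 kHz, appears at 5.1 kHz.
31.5 kHz mod fs = 0.2 kHz.
0.2 kHz ≤ fs/2 = 15.65 kHz, appears at 0.2 kHz.
Distinct values: {0.2 kHz, 5.1 kHz, 9.1 kHz, 13.8 kHz} → 4.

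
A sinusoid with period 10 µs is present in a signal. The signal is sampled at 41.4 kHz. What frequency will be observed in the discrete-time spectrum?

17.2 kHz

T = 10 µs → f = 1/T = 100 kHz.
100 kHz mod fs = 17.2 kHz.
17.2 kHz ≤ fs/2 = 20.7 kHz, appears at 17.2 kHz.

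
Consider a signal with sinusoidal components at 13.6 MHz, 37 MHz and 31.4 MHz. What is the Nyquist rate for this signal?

74 MHz

Highest-frequency component: 37 MHz.
Nyquist rate = 2 × 37 MHz = 74 MHz.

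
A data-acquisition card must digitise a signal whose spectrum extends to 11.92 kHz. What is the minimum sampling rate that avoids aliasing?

23.84 kHz

Nyquist rate = 2 × 11.92 kHz = 23.84 kHz.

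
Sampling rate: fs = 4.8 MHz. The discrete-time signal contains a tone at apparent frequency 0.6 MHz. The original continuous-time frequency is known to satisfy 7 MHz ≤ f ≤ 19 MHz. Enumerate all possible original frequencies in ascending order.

9 MHz, 10.2 MHz, 13.8 MHz, 15 MHz, 18.6 MHz

Frequencies that alias to 0.6 MHz are k·fs ± 0.6 MHz for integer k ≥ 0.
k=0: 0.6 MHz.
k=1: 4.2 MHz, 5.4 MHz.
k=2: 9 MHz, 10.2 MHz.
k=3: 13.8 MHz, 15 MHz.
k=4: 18.6 MHz, 19.8 MHz.
k=5: 23.4 MHz, 24.6 MHz.
Within [7 MHz, 19 MHz]: 9 MHz, 10.2 MHz, 13.8 MHz, 15 MHz, 18.6 MHz.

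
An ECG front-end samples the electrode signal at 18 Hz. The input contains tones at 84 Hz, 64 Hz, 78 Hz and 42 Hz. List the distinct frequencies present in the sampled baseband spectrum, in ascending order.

6 Hz, 8 Hz

fs/2 = 9 Hz.
84 Hz mod fs = 12 Hz.
12 Hz > fs/2 = 9 Hz, folds to fs − 12 Hz = 6 Hz.
64 Hz mod fs = 10 Hz.
10 Hz > fs/2 = 9 Hz, folds to fs − 10 Hz = 8 Hz.
78 Hz mod fs = 6 Hz.
6 Hz ≤ fs/2 = 9 Hz, appears at 6 Hz.
42 Hz mod fs = 6 Hz.
6 Hz ≤ fs/2 = 9 Hz, appears at 6 Hz.
Distinct values: {6 Hz, 8 Hz}.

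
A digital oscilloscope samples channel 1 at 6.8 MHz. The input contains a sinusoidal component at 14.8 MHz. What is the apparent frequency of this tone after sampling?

1.2 MHz

14.8 MHz mod fs = 1.2 MHz.
1.2 MHz ≤ fs/2 = 3.4 MHz, appears at 1.2 MHz.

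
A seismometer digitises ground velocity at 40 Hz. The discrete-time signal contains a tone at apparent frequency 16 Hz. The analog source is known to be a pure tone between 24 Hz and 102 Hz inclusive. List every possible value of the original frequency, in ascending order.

Frequencies that alias to 16 Hz are k·fs ± 16 Hz for integer k ≥ 0.
k=0: 16 Hz.
k=1: 24 Hz, 56 Hz.
k=2: 64 Hz, 96 Hz.
k=3: 104 Hz, 136 Hz.
Within [24 Hz, 102 Hz]: 24 Hz, 56 Hz, 64 Hz, 96 Hz.

24 Hz, 56 Hz, 64 Hz, 96 Hz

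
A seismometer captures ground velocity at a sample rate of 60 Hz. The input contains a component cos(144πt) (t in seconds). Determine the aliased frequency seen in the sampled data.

ω = 144π rad/s → f = ω/(2π) = 72 Hz.
72 Hz mod fs = 12 Hz.
12 Hz ≤ fs/2 = 30 Hz, appears at 12 Hz.

12 Hz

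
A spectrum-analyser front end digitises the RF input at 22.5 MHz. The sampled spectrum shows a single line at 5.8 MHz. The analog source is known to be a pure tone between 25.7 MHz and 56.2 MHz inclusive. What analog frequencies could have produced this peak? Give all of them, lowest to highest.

Frequencies that alias to 5.8 MHz are k·fs ± 5.8 MHz for integer k ≥ 0.
k=0: 5.8 MHz.
k=1: 16.7 MHz, 28.3 MHz.
k=2: 39.2 MHz, 50.8 MHz.
k=3: 61.7 MHz, 73.3 MHz.
Within [25.7 MHz, 56.2 MHz]: 28.3 MHz, 39.2 MHz, 50.8 MHz.

28.3 MHz, 39.2 MHz, 50.8 MHz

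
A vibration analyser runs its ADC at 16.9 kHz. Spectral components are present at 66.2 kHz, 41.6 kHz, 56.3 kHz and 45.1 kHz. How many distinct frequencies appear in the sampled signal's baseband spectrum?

3

fs/2 = 8.45 kHz.
66.2 kHz mod fs = 15.5 kHz.
15.5 kHz > fs/2 = 8.45 kHz, folds to fs − 15.5 kHz = 1.4 kHz.
41.6 kHz mod fs = 7.8 kHz.
7.8 kHz ≤ fs/2 = 8.45 kHz, appears at 7.8 kHz.
56.3 kHz mod fs = 5.6 kHz.
5.6 kHz ≤ fs/2 = 8.45 kHz, appears at 5.6 kHz.
45.1 kHz mod fs = 11.3 kHz.
11.3 kHz > fs/2 = 8.45 kHz, folds to fs − 11.3 kHz = 5.6 kHz.
Distinct values: {1.4 kHz, 5.6 kHz, 7.8 kHz} → 3.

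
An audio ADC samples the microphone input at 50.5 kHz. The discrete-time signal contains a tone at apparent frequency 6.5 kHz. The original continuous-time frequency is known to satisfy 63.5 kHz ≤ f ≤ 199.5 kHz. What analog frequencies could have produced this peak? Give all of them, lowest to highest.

94.5 kHz, 107.5 kHz, 145 kHz, 158 kHz, 195.5 kHz

Frequencies that alias to 6.5 kHz are k·fs ± 6.5 kHz for integer k ≥ 0.
k=0: 6.5 kHz.
k=1: 44 kHz, 57 kHz.
k=2: 94.5 kHz, 107.5 kHz.
k=3: 145 kHz, 158 kHz.
k=4: 195.5 kHz, 208.5 kHz.
k=5: 246 kHz, 259 kHz.
Within [63.5 kHz, 199.5 kHz]: 94.5 kHz, 107.5 kHz, 145 kHz, 158 kHz, 195.5 kHz.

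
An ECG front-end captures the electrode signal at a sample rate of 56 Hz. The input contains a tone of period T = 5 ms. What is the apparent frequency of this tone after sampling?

T = 5 ms → f = 1/T = 200 Hz.
200 Hz mod fs = 32 Hz.
32 Hz > fs/2 = 28 Hz, folds to fs − 32 Hz = 24 Hz.

24 Hz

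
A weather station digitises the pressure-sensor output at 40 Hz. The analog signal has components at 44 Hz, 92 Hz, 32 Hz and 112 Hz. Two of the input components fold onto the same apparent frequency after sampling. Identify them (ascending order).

fs/2 = 20 Hz.
44 Hz mod fs = 4 Hz.
4 Hz ≤ fs/2 = 20 Hz, appears at 4 Hz.
92 Hz mod fs = 12 Hz.
12 Hz ≤ fs/2 = 20 Hz, appears at 12 Hz.
32 Hz > fs/2 = 20 Hz, folds to fs − 32 Hz = 8 Hz.
112 Hz mod fs = 32 Hz.
32 Hz > fs/2 = 20 Hz, folds to fs − 32 Hz = 8 Hz.
32 Hz and 112 Hz both map to 8 Hz.

32 Hz, 112 Hz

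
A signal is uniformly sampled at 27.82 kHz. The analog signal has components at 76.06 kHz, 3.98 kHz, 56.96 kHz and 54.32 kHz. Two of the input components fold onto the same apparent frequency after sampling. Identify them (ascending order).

fs/2 = 13.91 kHz.
76.06 kHz mod fs = 20.42 kHz.
20.42 kHz > fs/2 = 13.91 kHz, folds to fs − 20.42 kHz = 7.4 kHz.
3.98 kHz ≤ fs/2 = 13.91 kHz, passes unchanged.
56.96 kHz mod fs = 1.32 kHz.
1.32 kHz ≤ fs/2 = 13.91 kHz, appears at 1.32 kHz.
54.32 kHz mod fs = 26.5 kHz.
26.5 kHz > fs/2 = 13.91 kHz, folds to fs − 26.5 kHz = 1.32 kHz.
54.32 kHz and 56.96 kHz both map to 1.32 kHz.

54.32 kHz, 56.96 kHz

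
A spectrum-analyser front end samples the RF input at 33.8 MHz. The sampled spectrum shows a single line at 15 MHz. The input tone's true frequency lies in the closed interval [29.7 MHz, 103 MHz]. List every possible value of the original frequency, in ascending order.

Frequencies that alias to 15 MHz are k·fs ± 15 MHz for integer k ≥ 0.
k=0: 15 MHz.
k=1: 18.8 MHz, 48.8 MHz.
k=2: 52.6 MHz, 82.6 MHz.
k=3: 86.4 MHz, 116.4 MHz.
k=4: 120.2 MHz, 150.2 MHz.
Within [29.7 MHz, 103 MHz]: 48.8 MHz, 52.6 MHz, 82.6 MHz, 86.4 MHz.

48.8 MHz, 52.6 MHz, 82.6 MHz, 86.4 MHz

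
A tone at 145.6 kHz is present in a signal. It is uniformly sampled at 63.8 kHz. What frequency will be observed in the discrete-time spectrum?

145.6 kHz mod fs = 18 kHz.
18 kHz ≤ fs/2 = 31.9 kHz, appears at 18 kHz.

18 kHz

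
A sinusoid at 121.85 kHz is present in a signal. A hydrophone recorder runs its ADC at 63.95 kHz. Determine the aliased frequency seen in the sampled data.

6.05 kHz

121.85 kHz mod fs = 57.9 kHz.
57.9 kHz > fs/2 = 31.975 kHz, folds to fs − 57.9 kHz = 6.05 kHz.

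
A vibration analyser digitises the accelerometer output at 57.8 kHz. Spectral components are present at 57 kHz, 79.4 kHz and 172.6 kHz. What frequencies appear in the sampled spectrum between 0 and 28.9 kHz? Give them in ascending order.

fs/2 = 28.9 kHz.
57 kHz > fs/2 = 28.9 kHz, folds to fs − 57 kHz = 0.8 kHz.
79.4 kHz mod fs = 21.6 kHz.
21.6 kHz ≤ fs/2 = 28.9 kHz, appears at 21.6 kHz.
172.6 kHz mod fs = 57 kHz.
57 kHz > fs/2 = 28.9 kHz, folds to fs − 57 kHz = 0.8 kHz.
Distinct values: {0.8 kHz, 21.6 kHz}.

0.8 kHz, 21.6 kHz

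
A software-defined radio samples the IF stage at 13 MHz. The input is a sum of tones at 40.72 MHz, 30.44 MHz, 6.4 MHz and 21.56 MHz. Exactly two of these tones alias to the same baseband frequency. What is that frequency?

4.44 MHz

fs/2 = 6.5 MHz.
40.72 MHz mod fs = 1.72 MHz.
1.72 MHz ≤ fs/2 = 6.5 MHz, appears at 1.72 MHz.
30.44 MHz mod fs = 4.44 MHz.
4.44 MHz ≤ fs/2 = 6.5 MHz, appears at 4.44 MHz.
6.4 MHz ≤ fs/2 = 6.5 MHz, passes unchanged.
21.56 MHz mod fs = 8.56 MHz.
8.56 MHz > fs/2 = 6.5 MHz, folds to fs − 8.56 MHz = 4.44 MHz.
21.56 MHz and 30.44 MHz both map to 4.44 MHz.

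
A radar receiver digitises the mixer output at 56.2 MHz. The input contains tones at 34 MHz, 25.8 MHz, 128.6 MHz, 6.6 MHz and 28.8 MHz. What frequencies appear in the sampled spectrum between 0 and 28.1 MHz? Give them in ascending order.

fs/2 = 28.1 MHz.
34 MHz > fs/2 = 28.1 MHz, folds to fs − 34 MHz = 22.2 MHz.
25.8 MHz ≤ fs/2 = 28.1 MHz, passes unchanged.
128.6 MHz mod fs = 16.2 MHz.
16.2 MHz ≤ fs/2 = 28.1 MHz, appears at 16.2 MHz.
6.6 MHz ≤ fs/2 = 28.1 MHz, passes unchanged.
28.8 MHz > fs/2 = 28.1 MHz, folds to fs − 28.8 MHz = 27.4 MHz.
Distinct values: {6.6 MHz, 16.2 MHz, 22.2 MHz, 25.8 MHz, 27.4 MHz}.

6.6 MHz, 16.2 MHz, 22.2 MHz, 25.8 MHz, 27.4 MHz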